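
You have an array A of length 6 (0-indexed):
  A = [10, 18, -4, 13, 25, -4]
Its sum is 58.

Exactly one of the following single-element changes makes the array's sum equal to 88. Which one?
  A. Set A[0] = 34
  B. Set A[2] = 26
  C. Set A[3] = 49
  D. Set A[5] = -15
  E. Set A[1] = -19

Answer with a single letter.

Answer: B

Derivation:
Option A: A[0] 10->34, delta=24, new_sum=58+(24)=82
Option B: A[2] -4->26, delta=30, new_sum=58+(30)=88 <-- matches target
Option C: A[3] 13->49, delta=36, new_sum=58+(36)=94
Option D: A[5] -4->-15, delta=-11, new_sum=58+(-11)=47
Option E: A[1] 18->-19, delta=-37, new_sum=58+(-37)=21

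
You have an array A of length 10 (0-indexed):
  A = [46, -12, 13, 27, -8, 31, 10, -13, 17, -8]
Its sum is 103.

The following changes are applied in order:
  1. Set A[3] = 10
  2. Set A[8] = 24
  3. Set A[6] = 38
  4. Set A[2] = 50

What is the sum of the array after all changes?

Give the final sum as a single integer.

Initial sum: 103
Change 1: A[3] 27 -> 10, delta = -17, sum = 86
Change 2: A[8] 17 -> 24, delta = 7, sum = 93
Change 3: A[6] 10 -> 38, delta = 28, sum = 121
Change 4: A[2] 13 -> 50, delta = 37, sum = 158

Answer: 158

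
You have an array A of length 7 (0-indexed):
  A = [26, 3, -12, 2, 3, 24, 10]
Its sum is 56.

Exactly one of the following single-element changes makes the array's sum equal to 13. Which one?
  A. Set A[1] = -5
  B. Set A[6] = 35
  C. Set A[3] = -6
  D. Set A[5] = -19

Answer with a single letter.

Answer: D

Derivation:
Option A: A[1] 3->-5, delta=-8, new_sum=56+(-8)=48
Option B: A[6] 10->35, delta=25, new_sum=56+(25)=81
Option C: A[3] 2->-6, delta=-8, new_sum=56+(-8)=48
Option D: A[5] 24->-19, delta=-43, new_sum=56+(-43)=13 <-- matches target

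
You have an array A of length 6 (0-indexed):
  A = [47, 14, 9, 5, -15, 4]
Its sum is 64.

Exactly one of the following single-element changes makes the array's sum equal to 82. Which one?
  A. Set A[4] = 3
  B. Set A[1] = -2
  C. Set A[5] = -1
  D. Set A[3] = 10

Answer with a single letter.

Option A: A[4] -15->3, delta=18, new_sum=64+(18)=82 <-- matches target
Option B: A[1] 14->-2, delta=-16, new_sum=64+(-16)=48
Option C: A[5] 4->-1, delta=-5, new_sum=64+(-5)=59
Option D: A[3] 5->10, delta=5, new_sum=64+(5)=69

Answer: A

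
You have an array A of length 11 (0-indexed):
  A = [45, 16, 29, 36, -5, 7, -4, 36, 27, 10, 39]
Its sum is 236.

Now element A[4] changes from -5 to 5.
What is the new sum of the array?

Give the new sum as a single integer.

Old value at index 4: -5
New value at index 4: 5
Delta = 5 - -5 = 10
New sum = old_sum + delta = 236 + (10) = 246

Answer: 246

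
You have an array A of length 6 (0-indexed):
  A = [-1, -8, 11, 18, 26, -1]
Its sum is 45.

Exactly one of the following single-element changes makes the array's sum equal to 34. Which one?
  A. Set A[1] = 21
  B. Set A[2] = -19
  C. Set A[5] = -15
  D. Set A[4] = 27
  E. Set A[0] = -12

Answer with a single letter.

Answer: E

Derivation:
Option A: A[1] -8->21, delta=29, new_sum=45+(29)=74
Option B: A[2] 11->-19, delta=-30, new_sum=45+(-30)=15
Option C: A[5] -1->-15, delta=-14, new_sum=45+(-14)=31
Option D: A[4] 26->27, delta=1, new_sum=45+(1)=46
Option E: A[0] -1->-12, delta=-11, new_sum=45+(-11)=34 <-- matches target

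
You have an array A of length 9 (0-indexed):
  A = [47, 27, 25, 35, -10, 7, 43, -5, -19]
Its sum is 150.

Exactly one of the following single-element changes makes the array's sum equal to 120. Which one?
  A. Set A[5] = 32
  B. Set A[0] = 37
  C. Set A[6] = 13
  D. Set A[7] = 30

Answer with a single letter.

Option A: A[5] 7->32, delta=25, new_sum=150+(25)=175
Option B: A[0] 47->37, delta=-10, new_sum=150+(-10)=140
Option C: A[6] 43->13, delta=-30, new_sum=150+(-30)=120 <-- matches target
Option D: A[7] -5->30, delta=35, new_sum=150+(35)=185

Answer: C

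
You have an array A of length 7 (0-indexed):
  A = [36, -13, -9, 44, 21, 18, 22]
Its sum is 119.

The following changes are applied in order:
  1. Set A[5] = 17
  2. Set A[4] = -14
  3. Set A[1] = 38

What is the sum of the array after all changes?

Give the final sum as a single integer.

Answer: 134

Derivation:
Initial sum: 119
Change 1: A[5] 18 -> 17, delta = -1, sum = 118
Change 2: A[4] 21 -> -14, delta = -35, sum = 83
Change 3: A[1] -13 -> 38, delta = 51, sum = 134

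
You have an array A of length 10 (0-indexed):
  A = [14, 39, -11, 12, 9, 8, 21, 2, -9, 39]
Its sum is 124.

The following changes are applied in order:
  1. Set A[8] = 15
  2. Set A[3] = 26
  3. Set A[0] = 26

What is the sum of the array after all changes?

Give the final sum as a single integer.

Answer: 174

Derivation:
Initial sum: 124
Change 1: A[8] -9 -> 15, delta = 24, sum = 148
Change 2: A[3] 12 -> 26, delta = 14, sum = 162
Change 3: A[0] 14 -> 26, delta = 12, sum = 174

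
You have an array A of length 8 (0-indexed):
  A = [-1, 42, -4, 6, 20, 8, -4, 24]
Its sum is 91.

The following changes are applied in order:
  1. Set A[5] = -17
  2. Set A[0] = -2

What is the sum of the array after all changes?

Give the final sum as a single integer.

Initial sum: 91
Change 1: A[5] 8 -> -17, delta = -25, sum = 66
Change 2: A[0] -1 -> -2, delta = -1, sum = 65

Answer: 65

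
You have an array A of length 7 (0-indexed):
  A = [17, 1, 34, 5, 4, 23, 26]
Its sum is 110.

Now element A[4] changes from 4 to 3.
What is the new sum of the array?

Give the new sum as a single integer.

Old value at index 4: 4
New value at index 4: 3
Delta = 3 - 4 = -1
New sum = old_sum + delta = 110 + (-1) = 109

Answer: 109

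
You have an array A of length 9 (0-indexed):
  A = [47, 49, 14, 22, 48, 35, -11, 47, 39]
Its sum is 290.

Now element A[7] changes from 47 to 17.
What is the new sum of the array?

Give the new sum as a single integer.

Old value at index 7: 47
New value at index 7: 17
Delta = 17 - 47 = -30
New sum = old_sum + delta = 290 + (-30) = 260

Answer: 260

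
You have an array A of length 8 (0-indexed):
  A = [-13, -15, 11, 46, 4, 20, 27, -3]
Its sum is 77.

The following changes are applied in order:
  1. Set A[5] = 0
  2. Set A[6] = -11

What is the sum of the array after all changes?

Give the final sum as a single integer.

Initial sum: 77
Change 1: A[5] 20 -> 0, delta = -20, sum = 57
Change 2: A[6] 27 -> -11, delta = -38, sum = 19

Answer: 19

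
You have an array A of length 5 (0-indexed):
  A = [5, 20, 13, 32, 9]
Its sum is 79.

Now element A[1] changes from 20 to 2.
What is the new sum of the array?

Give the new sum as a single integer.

Old value at index 1: 20
New value at index 1: 2
Delta = 2 - 20 = -18
New sum = old_sum + delta = 79 + (-18) = 61

Answer: 61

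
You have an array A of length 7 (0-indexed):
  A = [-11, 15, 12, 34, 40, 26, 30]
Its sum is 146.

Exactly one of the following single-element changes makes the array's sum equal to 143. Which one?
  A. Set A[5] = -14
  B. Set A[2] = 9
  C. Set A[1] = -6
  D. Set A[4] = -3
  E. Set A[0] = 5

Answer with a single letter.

Answer: B

Derivation:
Option A: A[5] 26->-14, delta=-40, new_sum=146+(-40)=106
Option B: A[2] 12->9, delta=-3, new_sum=146+(-3)=143 <-- matches target
Option C: A[1] 15->-6, delta=-21, new_sum=146+(-21)=125
Option D: A[4] 40->-3, delta=-43, new_sum=146+(-43)=103
Option E: A[0] -11->5, delta=16, new_sum=146+(16)=162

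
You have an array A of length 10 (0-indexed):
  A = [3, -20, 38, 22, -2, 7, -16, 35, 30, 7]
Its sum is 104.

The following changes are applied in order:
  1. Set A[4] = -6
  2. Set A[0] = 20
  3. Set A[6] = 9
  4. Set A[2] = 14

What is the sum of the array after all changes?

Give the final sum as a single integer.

Answer: 118

Derivation:
Initial sum: 104
Change 1: A[4] -2 -> -6, delta = -4, sum = 100
Change 2: A[0] 3 -> 20, delta = 17, sum = 117
Change 3: A[6] -16 -> 9, delta = 25, sum = 142
Change 4: A[2] 38 -> 14, delta = -24, sum = 118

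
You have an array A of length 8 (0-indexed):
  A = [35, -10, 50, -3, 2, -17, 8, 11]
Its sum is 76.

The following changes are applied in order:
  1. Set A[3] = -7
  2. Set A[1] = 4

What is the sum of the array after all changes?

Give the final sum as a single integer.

Answer: 86

Derivation:
Initial sum: 76
Change 1: A[3] -3 -> -7, delta = -4, sum = 72
Change 2: A[1] -10 -> 4, delta = 14, sum = 86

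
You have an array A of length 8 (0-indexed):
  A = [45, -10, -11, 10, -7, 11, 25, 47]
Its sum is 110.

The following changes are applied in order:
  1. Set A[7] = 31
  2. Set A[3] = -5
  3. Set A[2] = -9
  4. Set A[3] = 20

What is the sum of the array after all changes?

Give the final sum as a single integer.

Answer: 106

Derivation:
Initial sum: 110
Change 1: A[7] 47 -> 31, delta = -16, sum = 94
Change 2: A[3] 10 -> -5, delta = -15, sum = 79
Change 3: A[2] -11 -> -9, delta = 2, sum = 81
Change 4: A[3] -5 -> 20, delta = 25, sum = 106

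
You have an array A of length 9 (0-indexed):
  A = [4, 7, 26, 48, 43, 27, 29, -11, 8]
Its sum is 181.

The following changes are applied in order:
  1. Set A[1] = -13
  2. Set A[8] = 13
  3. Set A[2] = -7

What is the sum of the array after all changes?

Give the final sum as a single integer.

Initial sum: 181
Change 1: A[1] 7 -> -13, delta = -20, sum = 161
Change 2: A[8] 8 -> 13, delta = 5, sum = 166
Change 3: A[2] 26 -> -7, delta = -33, sum = 133

Answer: 133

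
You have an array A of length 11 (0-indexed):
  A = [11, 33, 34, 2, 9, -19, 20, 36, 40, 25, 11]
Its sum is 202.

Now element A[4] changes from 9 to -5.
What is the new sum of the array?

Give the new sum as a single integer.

Old value at index 4: 9
New value at index 4: -5
Delta = -5 - 9 = -14
New sum = old_sum + delta = 202 + (-14) = 188

Answer: 188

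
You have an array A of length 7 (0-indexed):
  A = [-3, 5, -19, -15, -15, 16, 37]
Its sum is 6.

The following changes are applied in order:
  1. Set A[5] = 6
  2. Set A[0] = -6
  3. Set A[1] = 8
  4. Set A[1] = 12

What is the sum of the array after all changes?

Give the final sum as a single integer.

Answer: 0

Derivation:
Initial sum: 6
Change 1: A[5] 16 -> 6, delta = -10, sum = -4
Change 2: A[0] -3 -> -6, delta = -3, sum = -7
Change 3: A[1] 5 -> 8, delta = 3, sum = -4
Change 4: A[1] 8 -> 12, delta = 4, sum = 0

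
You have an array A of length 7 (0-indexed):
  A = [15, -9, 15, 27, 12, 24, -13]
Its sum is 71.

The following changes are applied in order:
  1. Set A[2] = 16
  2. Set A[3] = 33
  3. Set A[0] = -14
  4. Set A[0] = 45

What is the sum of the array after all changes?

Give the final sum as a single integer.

Answer: 108

Derivation:
Initial sum: 71
Change 1: A[2] 15 -> 16, delta = 1, sum = 72
Change 2: A[3] 27 -> 33, delta = 6, sum = 78
Change 3: A[0] 15 -> -14, delta = -29, sum = 49
Change 4: A[0] -14 -> 45, delta = 59, sum = 108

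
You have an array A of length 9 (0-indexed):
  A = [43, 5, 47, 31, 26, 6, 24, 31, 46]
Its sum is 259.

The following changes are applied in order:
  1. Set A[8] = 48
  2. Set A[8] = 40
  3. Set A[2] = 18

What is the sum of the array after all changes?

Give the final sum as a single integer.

Answer: 224

Derivation:
Initial sum: 259
Change 1: A[8] 46 -> 48, delta = 2, sum = 261
Change 2: A[8] 48 -> 40, delta = -8, sum = 253
Change 3: A[2] 47 -> 18, delta = -29, sum = 224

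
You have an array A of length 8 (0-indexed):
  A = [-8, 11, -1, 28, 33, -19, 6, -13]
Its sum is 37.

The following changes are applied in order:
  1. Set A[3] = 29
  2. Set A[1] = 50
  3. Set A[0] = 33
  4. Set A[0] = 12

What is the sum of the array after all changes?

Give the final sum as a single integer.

Initial sum: 37
Change 1: A[3] 28 -> 29, delta = 1, sum = 38
Change 2: A[1] 11 -> 50, delta = 39, sum = 77
Change 3: A[0] -8 -> 33, delta = 41, sum = 118
Change 4: A[0] 33 -> 12, delta = -21, sum = 97

Answer: 97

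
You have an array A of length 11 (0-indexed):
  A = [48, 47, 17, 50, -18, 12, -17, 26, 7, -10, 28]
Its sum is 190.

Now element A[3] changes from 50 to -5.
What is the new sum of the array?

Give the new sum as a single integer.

Answer: 135

Derivation:
Old value at index 3: 50
New value at index 3: -5
Delta = -5 - 50 = -55
New sum = old_sum + delta = 190 + (-55) = 135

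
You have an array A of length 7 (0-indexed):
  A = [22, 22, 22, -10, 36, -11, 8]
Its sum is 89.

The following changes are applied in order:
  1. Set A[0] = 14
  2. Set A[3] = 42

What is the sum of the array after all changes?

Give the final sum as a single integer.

Answer: 133

Derivation:
Initial sum: 89
Change 1: A[0] 22 -> 14, delta = -8, sum = 81
Change 2: A[3] -10 -> 42, delta = 52, sum = 133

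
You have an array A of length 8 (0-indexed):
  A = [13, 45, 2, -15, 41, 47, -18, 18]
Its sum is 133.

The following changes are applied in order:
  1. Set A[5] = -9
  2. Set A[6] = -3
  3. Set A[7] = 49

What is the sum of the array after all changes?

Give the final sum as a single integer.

Answer: 123

Derivation:
Initial sum: 133
Change 1: A[5] 47 -> -9, delta = -56, sum = 77
Change 2: A[6] -18 -> -3, delta = 15, sum = 92
Change 3: A[7] 18 -> 49, delta = 31, sum = 123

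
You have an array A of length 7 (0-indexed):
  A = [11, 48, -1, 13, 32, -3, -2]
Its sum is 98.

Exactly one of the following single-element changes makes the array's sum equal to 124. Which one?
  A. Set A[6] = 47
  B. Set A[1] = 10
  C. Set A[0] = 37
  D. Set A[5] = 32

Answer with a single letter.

Option A: A[6] -2->47, delta=49, new_sum=98+(49)=147
Option B: A[1] 48->10, delta=-38, new_sum=98+(-38)=60
Option C: A[0] 11->37, delta=26, new_sum=98+(26)=124 <-- matches target
Option D: A[5] -3->32, delta=35, new_sum=98+(35)=133

Answer: C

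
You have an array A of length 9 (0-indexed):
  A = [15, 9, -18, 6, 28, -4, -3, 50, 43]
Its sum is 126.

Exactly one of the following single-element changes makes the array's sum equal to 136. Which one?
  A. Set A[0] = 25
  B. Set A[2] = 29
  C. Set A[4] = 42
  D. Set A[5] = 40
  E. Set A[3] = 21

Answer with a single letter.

Answer: A

Derivation:
Option A: A[0] 15->25, delta=10, new_sum=126+(10)=136 <-- matches target
Option B: A[2] -18->29, delta=47, new_sum=126+(47)=173
Option C: A[4] 28->42, delta=14, new_sum=126+(14)=140
Option D: A[5] -4->40, delta=44, new_sum=126+(44)=170
Option E: A[3] 6->21, delta=15, new_sum=126+(15)=141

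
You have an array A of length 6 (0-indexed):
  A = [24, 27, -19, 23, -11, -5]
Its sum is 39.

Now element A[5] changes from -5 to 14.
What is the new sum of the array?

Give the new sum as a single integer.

Answer: 58

Derivation:
Old value at index 5: -5
New value at index 5: 14
Delta = 14 - -5 = 19
New sum = old_sum + delta = 39 + (19) = 58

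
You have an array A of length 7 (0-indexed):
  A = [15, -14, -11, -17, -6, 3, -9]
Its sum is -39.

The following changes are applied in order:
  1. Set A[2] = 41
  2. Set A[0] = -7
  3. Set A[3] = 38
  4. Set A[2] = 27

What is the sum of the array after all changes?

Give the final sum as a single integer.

Initial sum: -39
Change 1: A[2] -11 -> 41, delta = 52, sum = 13
Change 2: A[0] 15 -> -7, delta = -22, sum = -9
Change 3: A[3] -17 -> 38, delta = 55, sum = 46
Change 4: A[2] 41 -> 27, delta = -14, sum = 32

Answer: 32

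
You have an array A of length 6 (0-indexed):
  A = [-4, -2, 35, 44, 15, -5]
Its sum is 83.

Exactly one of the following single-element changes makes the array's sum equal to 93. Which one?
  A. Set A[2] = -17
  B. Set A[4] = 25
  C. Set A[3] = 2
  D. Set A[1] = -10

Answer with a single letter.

Answer: B

Derivation:
Option A: A[2] 35->-17, delta=-52, new_sum=83+(-52)=31
Option B: A[4] 15->25, delta=10, new_sum=83+(10)=93 <-- matches target
Option C: A[3] 44->2, delta=-42, new_sum=83+(-42)=41
Option D: A[1] -2->-10, delta=-8, new_sum=83+(-8)=75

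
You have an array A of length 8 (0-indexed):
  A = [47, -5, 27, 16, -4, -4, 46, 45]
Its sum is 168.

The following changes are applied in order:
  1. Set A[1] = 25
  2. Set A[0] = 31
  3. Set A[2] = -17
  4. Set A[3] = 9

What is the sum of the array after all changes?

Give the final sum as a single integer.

Answer: 131

Derivation:
Initial sum: 168
Change 1: A[1] -5 -> 25, delta = 30, sum = 198
Change 2: A[0] 47 -> 31, delta = -16, sum = 182
Change 3: A[2] 27 -> -17, delta = -44, sum = 138
Change 4: A[3] 16 -> 9, delta = -7, sum = 131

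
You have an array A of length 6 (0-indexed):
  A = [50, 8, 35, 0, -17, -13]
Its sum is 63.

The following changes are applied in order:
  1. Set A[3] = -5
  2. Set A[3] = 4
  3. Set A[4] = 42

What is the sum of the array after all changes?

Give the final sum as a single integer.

Answer: 126

Derivation:
Initial sum: 63
Change 1: A[3] 0 -> -5, delta = -5, sum = 58
Change 2: A[3] -5 -> 4, delta = 9, sum = 67
Change 3: A[4] -17 -> 42, delta = 59, sum = 126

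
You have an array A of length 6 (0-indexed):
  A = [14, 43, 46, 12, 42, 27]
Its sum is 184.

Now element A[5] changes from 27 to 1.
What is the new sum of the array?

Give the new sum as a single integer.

Old value at index 5: 27
New value at index 5: 1
Delta = 1 - 27 = -26
New sum = old_sum + delta = 184 + (-26) = 158

Answer: 158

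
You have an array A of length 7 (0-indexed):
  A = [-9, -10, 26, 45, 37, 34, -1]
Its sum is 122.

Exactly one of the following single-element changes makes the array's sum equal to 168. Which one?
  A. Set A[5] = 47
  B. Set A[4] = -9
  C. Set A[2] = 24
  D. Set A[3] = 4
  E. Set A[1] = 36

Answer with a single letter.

Answer: E

Derivation:
Option A: A[5] 34->47, delta=13, new_sum=122+(13)=135
Option B: A[4] 37->-9, delta=-46, new_sum=122+(-46)=76
Option C: A[2] 26->24, delta=-2, new_sum=122+(-2)=120
Option D: A[3] 45->4, delta=-41, new_sum=122+(-41)=81
Option E: A[1] -10->36, delta=46, new_sum=122+(46)=168 <-- matches target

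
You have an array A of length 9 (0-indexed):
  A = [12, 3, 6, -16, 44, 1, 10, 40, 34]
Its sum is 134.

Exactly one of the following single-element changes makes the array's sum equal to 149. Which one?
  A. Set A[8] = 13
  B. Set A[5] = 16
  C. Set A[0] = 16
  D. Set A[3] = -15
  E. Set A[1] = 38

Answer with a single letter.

Answer: B

Derivation:
Option A: A[8] 34->13, delta=-21, new_sum=134+(-21)=113
Option B: A[5] 1->16, delta=15, new_sum=134+(15)=149 <-- matches target
Option C: A[0] 12->16, delta=4, new_sum=134+(4)=138
Option D: A[3] -16->-15, delta=1, new_sum=134+(1)=135
Option E: A[1] 3->38, delta=35, new_sum=134+(35)=169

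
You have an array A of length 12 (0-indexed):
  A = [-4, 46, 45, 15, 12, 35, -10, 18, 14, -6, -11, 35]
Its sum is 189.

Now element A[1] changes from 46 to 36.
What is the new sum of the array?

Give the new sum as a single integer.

Old value at index 1: 46
New value at index 1: 36
Delta = 36 - 46 = -10
New sum = old_sum + delta = 189 + (-10) = 179

Answer: 179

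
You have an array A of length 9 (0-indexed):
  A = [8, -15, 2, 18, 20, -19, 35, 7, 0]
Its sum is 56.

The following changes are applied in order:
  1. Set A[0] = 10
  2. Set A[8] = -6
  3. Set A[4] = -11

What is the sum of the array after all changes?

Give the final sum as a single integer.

Answer: 21

Derivation:
Initial sum: 56
Change 1: A[0] 8 -> 10, delta = 2, sum = 58
Change 2: A[8] 0 -> -6, delta = -6, sum = 52
Change 3: A[4] 20 -> -11, delta = -31, sum = 21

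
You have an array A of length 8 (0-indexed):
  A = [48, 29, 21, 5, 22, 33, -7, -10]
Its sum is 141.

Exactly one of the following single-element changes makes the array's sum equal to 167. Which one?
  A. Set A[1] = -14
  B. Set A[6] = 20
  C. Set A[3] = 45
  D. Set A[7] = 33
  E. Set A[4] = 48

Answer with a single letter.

Option A: A[1] 29->-14, delta=-43, new_sum=141+(-43)=98
Option B: A[6] -7->20, delta=27, new_sum=141+(27)=168
Option C: A[3] 5->45, delta=40, new_sum=141+(40)=181
Option D: A[7] -10->33, delta=43, new_sum=141+(43)=184
Option E: A[4] 22->48, delta=26, new_sum=141+(26)=167 <-- matches target

Answer: E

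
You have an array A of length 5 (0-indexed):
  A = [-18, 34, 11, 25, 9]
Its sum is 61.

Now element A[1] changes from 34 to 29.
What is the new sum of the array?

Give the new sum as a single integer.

Answer: 56

Derivation:
Old value at index 1: 34
New value at index 1: 29
Delta = 29 - 34 = -5
New sum = old_sum + delta = 61 + (-5) = 56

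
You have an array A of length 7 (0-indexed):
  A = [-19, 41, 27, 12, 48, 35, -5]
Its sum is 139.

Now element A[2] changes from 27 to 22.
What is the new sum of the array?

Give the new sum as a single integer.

Answer: 134

Derivation:
Old value at index 2: 27
New value at index 2: 22
Delta = 22 - 27 = -5
New sum = old_sum + delta = 139 + (-5) = 134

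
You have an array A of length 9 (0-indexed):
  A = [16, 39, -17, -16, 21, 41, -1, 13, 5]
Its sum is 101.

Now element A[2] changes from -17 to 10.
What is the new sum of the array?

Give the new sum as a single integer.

Old value at index 2: -17
New value at index 2: 10
Delta = 10 - -17 = 27
New sum = old_sum + delta = 101 + (27) = 128

Answer: 128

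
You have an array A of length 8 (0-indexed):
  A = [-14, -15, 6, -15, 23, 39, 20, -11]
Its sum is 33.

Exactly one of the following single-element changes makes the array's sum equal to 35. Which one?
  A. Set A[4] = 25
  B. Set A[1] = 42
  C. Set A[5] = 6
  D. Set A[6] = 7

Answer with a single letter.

Option A: A[4] 23->25, delta=2, new_sum=33+(2)=35 <-- matches target
Option B: A[1] -15->42, delta=57, new_sum=33+(57)=90
Option C: A[5] 39->6, delta=-33, new_sum=33+(-33)=0
Option D: A[6] 20->7, delta=-13, new_sum=33+(-13)=20

Answer: A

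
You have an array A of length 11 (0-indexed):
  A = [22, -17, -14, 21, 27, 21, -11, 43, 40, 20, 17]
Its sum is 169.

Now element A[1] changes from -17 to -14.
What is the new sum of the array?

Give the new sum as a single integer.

Old value at index 1: -17
New value at index 1: -14
Delta = -14 - -17 = 3
New sum = old_sum + delta = 169 + (3) = 172

Answer: 172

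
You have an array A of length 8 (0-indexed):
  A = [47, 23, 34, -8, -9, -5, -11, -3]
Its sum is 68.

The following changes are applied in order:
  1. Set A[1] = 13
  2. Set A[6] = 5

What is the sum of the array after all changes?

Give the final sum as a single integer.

Answer: 74

Derivation:
Initial sum: 68
Change 1: A[1] 23 -> 13, delta = -10, sum = 58
Change 2: A[6] -11 -> 5, delta = 16, sum = 74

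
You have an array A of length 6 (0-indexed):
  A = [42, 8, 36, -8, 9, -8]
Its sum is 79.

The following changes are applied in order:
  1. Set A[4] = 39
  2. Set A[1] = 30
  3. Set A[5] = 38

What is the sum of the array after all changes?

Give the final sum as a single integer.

Answer: 177

Derivation:
Initial sum: 79
Change 1: A[4] 9 -> 39, delta = 30, sum = 109
Change 2: A[1] 8 -> 30, delta = 22, sum = 131
Change 3: A[5] -8 -> 38, delta = 46, sum = 177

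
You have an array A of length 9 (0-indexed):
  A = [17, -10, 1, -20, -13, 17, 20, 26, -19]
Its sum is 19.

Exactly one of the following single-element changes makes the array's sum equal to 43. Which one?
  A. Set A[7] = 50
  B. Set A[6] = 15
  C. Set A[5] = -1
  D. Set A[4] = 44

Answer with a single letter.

Option A: A[7] 26->50, delta=24, new_sum=19+(24)=43 <-- matches target
Option B: A[6] 20->15, delta=-5, new_sum=19+(-5)=14
Option C: A[5] 17->-1, delta=-18, new_sum=19+(-18)=1
Option D: A[4] -13->44, delta=57, new_sum=19+(57)=76

Answer: A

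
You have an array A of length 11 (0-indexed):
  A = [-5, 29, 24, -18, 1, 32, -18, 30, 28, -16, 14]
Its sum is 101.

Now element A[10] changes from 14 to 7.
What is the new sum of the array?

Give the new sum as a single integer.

Old value at index 10: 14
New value at index 10: 7
Delta = 7 - 14 = -7
New sum = old_sum + delta = 101 + (-7) = 94

Answer: 94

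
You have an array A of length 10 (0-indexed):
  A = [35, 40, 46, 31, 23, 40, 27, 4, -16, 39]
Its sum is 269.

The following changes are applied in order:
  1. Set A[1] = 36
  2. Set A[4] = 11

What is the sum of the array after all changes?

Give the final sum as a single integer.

Initial sum: 269
Change 1: A[1] 40 -> 36, delta = -4, sum = 265
Change 2: A[4] 23 -> 11, delta = -12, sum = 253

Answer: 253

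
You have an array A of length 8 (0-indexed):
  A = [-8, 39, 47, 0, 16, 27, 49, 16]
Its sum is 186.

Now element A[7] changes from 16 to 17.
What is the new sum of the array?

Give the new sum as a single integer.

Answer: 187

Derivation:
Old value at index 7: 16
New value at index 7: 17
Delta = 17 - 16 = 1
New sum = old_sum + delta = 186 + (1) = 187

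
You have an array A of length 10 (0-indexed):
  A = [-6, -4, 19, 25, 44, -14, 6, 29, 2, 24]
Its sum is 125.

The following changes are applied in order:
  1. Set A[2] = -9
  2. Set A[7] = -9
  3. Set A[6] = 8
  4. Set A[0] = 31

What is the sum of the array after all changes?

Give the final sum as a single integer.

Answer: 98

Derivation:
Initial sum: 125
Change 1: A[2] 19 -> -9, delta = -28, sum = 97
Change 2: A[7] 29 -> -9, delta = -38, sum = 59
Change 3: A[6] 6 -> 8, delta = 2, sum = 61
Change 4: A[0] -6 -> 31, delta = 37, sum = 98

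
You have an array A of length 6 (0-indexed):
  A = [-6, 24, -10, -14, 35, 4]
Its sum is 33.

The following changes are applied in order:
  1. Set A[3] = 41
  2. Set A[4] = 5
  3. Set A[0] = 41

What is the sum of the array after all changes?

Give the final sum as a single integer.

Answer: 105

Derivation:
Initial sum: 33
Change 1: A[3] -14 -> 41, delta = 55, sum = 88
Change 2: A[4] 35 -> 5, delta = -30, sum = 58
Change 3: A[0] -6 -> 41, delta = 47, sum = 105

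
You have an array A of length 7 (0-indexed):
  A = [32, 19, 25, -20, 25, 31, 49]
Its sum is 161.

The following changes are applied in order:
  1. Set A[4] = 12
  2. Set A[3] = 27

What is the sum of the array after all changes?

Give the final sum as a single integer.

Initial sum: 161
Change 1: A[4] 25 -> 12, delta = -13, sum = 148
Change 2: A[3] -20 -> 27, delta = 47, sum = 195

Answer: 195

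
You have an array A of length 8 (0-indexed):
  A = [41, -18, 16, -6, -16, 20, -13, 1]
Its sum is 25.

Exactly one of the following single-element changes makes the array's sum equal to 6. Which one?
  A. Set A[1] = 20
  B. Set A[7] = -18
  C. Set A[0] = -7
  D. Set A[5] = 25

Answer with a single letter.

Option A: A[1] -18->20, delta=38, new_sum=25+(38)=63
Option B: A[7] 1->-18, delta=-19, new_sum=25+(-19)=6 <-- matches target
Option C: A[0] 41->-7, delta=-48, new_sum=25+(-48)=-23
Option D: A[5] 20->25, delta=5, new_sum=25+(5)=30

Answer: B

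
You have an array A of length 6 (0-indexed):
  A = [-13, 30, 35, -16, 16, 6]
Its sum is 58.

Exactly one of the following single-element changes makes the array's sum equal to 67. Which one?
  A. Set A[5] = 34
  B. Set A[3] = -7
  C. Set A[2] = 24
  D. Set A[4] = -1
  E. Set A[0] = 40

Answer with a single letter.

Option A: A[5] 6->34, delta=28, new_sum=58+(28)=86
Option B: A[3] -16->-7, delta=9, new_sum=58+(9)=67 <-- matches target
Option C: A[2] 35->24, delta=-11, new_sum=58+(-11)=47
Option D: A[4] 16->-1, delta=-17, new_sum=58+(-17)=41
Option E: A[0] -13->40, delta=53, new_sum=58+(53)=111

Answer: B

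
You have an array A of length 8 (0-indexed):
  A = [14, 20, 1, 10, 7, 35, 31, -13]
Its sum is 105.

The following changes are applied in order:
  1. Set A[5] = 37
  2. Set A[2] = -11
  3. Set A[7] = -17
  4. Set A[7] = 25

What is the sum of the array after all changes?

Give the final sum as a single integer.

Initial sum: 105
Change 1: A[5] 35 -> 37, delta = 2, sum = 107
Change 2: A[2] 1 -> -11, delta = -12, sum = 95
Change 3: A[7] -13 -> -17, delta = -4, sum = 91
Change 4: A[7] -17 -> 25, delta = 42, sum = 133

Answer: 133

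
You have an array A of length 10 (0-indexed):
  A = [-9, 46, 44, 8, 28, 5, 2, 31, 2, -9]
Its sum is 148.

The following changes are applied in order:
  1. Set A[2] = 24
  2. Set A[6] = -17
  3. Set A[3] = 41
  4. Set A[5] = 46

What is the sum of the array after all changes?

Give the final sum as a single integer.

Answer: 183

Derivation:
Initial sum: 148
Change 1: A[2] 44 -> 24, delta = -20, sum = 128
Change 2: A[6] 2 -> -17, delta = -19, sum = 109
Change 3: A[3] 8 -> 41, delta = 33, sum = 142
Change 4: A[5] 5 -> 46, delta = 41, sum = 183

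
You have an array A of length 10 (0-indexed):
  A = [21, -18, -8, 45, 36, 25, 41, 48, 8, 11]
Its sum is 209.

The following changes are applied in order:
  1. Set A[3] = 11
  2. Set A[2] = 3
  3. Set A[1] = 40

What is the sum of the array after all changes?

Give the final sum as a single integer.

Answer: 244

Derivation:
Initial sum: 209
Change 1: A[3] 45 -> 11, delta = -34, sum = 175
Change 2: A[2] -8 -> 3, delta = 11, sum = 186
Change 3: A[1] -18 -> 40, delta = 58, sum = 244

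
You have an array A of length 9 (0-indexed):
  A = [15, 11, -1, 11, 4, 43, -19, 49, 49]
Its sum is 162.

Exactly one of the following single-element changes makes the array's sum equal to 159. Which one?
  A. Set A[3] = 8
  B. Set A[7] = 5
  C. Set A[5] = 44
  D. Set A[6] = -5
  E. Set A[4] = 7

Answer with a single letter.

Option A: A[3] 11->8, delta=-3, new_sum=162+(-3)=159 <-- matches target
Option B: A[7] 49->5, delta=-44, new_sum=162+(-44)=118
Option C: A[5] 43->44, delta=1, new_sum=162+(1)=163
Option D: A[6] -19->-5, delta=14, new_sum=162+(14)=176
Option E: A[4] 4->7, delta=3, new_sum=162+(3)=165

Answer: A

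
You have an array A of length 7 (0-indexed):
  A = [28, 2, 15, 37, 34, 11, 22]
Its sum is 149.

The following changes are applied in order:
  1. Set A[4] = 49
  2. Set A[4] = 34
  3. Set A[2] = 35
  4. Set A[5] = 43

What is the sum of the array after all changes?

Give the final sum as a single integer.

Initial sum: 149
Change 1: A[4] 34 -> 49, delta = 15, sum = 164
Change 2: A[4] 49 -> 34, delta = -15, sum = 149
Change 3: A[2] 15 -> 35, delta = 20, sum = 169
Change 4: A[5] 11 -> 43, delta = 32, sum = 201

Answer: 201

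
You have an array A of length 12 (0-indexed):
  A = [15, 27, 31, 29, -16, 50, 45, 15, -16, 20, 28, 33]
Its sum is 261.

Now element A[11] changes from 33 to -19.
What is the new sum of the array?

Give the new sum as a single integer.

Answer: 209

Derivation:
Old value at index 11: 33
New value at index 11: -19
Delta = -19 - 33 = -52
New sum = old_sum + delta = 261 + (-52) = 209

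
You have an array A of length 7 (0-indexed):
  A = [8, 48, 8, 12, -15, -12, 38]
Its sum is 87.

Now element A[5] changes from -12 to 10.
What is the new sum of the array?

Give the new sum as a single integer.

Old value at index 5: -12
New value at index 5: 10
Delta = 10 - -12 = 22
New sum = old_sum + delta = 87 + (22) = 109

Answer: 109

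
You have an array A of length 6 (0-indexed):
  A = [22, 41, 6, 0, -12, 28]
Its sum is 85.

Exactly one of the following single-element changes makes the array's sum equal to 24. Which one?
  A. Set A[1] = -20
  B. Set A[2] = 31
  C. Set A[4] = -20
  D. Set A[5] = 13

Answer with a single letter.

Answer: A

Derivation:
Option A: A[1] 41->-20, delta=-61, new_sum=85+(-61)=24 <-- matches target
Option B: A[2] 6->31, delta=25, new_sum=85+(25)=110
Option C: A[4] -12->-20, delta=-8, new_sum=85+(-8)=77
Option D: A[5] 28->13, delta=-15, new_sum=85+(-15)=70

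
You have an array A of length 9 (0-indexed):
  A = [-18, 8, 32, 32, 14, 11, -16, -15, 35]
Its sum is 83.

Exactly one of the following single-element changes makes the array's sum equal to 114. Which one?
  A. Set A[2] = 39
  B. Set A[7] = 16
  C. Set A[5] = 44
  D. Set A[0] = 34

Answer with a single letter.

Option A: A[2] 32->39, delta=7, new_sum=83+(7)=90
Option B: A[7] -15->16, delta=31, new_sum=83+(31)=114 <-- matches target
Option C: A[5] 11->44, delta=33, new_sum=83+(33)=116
Option D: A[0] -18->34, delta=52, new_sum=83+(52)=135

Answer: B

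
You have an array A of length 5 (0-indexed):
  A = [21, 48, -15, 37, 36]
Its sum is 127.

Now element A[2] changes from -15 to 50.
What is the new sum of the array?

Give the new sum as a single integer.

Answer: 192

Derivation:
Old value at index 2: -15
New value at index 2: 50
Delta = 50 - -15 = 65
New sum = old_sum + delta = 127 + (65) = 192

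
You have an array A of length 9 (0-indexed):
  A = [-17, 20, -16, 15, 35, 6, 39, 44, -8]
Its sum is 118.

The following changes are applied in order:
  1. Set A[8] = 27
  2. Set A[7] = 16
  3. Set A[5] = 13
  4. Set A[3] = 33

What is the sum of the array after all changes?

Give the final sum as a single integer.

Initial sum: 118
Change 1: A[8] -8 -> 27, delta = 35, sum = 153
Change 2: A[7] 44 -> 16, delta = -28, sum = 125
Change 3: A[5] 6 -> 13, delta = 7, sum = 132
Change 4: A[3] 15 -> 33, delta = 18, sum = 150

Answer: 150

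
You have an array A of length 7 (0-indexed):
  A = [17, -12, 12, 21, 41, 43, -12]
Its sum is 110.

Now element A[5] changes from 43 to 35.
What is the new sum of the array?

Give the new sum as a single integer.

Old value at index 5: 43
New value at index 5: 35
Delta = 35 - 43 = -8
New sum = old_sum + delta = 110 + (-8) = 102

Answer: 102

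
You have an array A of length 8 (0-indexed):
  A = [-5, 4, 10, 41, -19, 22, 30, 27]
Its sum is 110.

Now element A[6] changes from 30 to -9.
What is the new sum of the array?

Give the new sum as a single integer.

Old value at index 6: 30
New value at index 6: -9
Delta = -9 - 30 = -39
New sum = old_sum + delta = 110 + (-39) = 71

Answer: 71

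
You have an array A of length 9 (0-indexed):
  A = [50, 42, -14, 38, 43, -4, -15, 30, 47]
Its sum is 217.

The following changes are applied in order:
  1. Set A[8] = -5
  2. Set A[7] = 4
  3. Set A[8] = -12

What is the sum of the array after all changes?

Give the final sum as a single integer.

Answer: 132

Derivation:
Initial sum: 217
Change 1: A[8] 47 -> -5, delta = -52, sum = 165
Change 2: A[7] 30 -> 4, delta = -26, sum = 139
Change 3: A[8] -5 -> -12, delta = -7, sum = 132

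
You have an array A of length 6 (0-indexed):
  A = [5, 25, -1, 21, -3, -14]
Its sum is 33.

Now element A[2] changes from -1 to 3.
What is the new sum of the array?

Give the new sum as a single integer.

Old value at index 2: -1
New value at index 2: 3
Delta = 3 - -1 = 4
New sum = old_sum + delta = 33 + (4) = 37

Answer: 37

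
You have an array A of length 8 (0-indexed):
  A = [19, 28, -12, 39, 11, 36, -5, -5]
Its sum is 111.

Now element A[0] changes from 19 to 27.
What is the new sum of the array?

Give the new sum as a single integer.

Old value at index 0: 19
New value at index 0: 27
Delta = 27 - 19 = 8
New sum = old_sum + delta = 111 + (8) = 119

Answer: 119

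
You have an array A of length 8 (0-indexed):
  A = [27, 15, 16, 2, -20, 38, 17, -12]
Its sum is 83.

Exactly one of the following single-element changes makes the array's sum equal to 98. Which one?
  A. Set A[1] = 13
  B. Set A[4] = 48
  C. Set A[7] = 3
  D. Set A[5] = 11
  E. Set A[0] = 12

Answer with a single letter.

Option A: A[1] 15->13, delta=-2, new_sum=83+(-2)=81
Option B: A[4] -20->48, delta=68, new_sum=83+(68)=151
Option C: A[7] -12->3, delta=15, new_sum=83+(15)=98 <-- matches target
Option D: A[5] 38->11, delta=-27, new_sum=83+(-27)=56
Option E: A[0] 27->12, delta=-15, new_sum=83+(-15)=68

Answer: C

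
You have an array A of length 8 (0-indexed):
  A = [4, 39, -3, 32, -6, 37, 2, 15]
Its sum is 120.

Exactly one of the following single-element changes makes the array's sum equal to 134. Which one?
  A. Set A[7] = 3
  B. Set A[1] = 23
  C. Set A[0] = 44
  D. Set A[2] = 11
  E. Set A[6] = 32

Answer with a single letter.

Answer: D

Derivation:
Option A: A[7] 15->3, delta=-12, new_sum=120+(-12)=108
Option B: A[1] 39->23, delta=-16, new_sum=120+(-16)=104
Option C: A[0] 4->44, delta=40, new_sum=120+(40)=160
Option D: A[2] -3->11, delta=14, new_sum=120+(14)=134 <-- matches target
Option E: A[6] 2->32, delta=30, new_sum=120+(30)=150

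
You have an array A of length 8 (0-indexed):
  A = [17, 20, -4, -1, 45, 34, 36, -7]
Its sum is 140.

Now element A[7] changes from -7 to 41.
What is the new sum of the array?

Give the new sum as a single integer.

Answer: 188

Derivation:
Old value at index 7: -7
New value at index 7: 41
Delta = 41 - -7 = 48
New sum = old_sum + delta = 140 + (48) = 188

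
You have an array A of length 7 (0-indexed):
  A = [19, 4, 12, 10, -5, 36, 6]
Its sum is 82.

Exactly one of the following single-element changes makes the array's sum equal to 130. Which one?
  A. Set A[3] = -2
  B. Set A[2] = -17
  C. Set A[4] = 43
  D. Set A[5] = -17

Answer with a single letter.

Answer: C

Derivation:
Option A: A[3] 10->-2, delta=-12, new_sum=82+(-12)=70
Option B: A[2] 12->-17, delta=-29, new_sum=82+(-29)=53
Option C: A[4] -5->43, delta=48, new_sum=82+(48)=130 <-- matches target
Option D: A[5] 36->-17, delta=-53, new_sum=82+(-53)=29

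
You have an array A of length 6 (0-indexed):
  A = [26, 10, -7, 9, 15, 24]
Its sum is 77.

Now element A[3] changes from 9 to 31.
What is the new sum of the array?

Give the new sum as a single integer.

Answer: 99

Derivation:
Old value at index 3: 9
New value at index 3: 31
Delta = 31 - 9 = 22
New sum = old_sum + delta = 77 + (22) = 99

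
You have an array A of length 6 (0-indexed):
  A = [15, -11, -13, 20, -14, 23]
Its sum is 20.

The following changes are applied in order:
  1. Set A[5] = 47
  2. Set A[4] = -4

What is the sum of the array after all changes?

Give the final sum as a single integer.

Answer: 54

Derivation:
Initial sum: 20
Change 1: A[5] 23 -> 47, delta = 24, sum = 44
Change 2: A[4] -14 -> -4, delta = 10, sum = 54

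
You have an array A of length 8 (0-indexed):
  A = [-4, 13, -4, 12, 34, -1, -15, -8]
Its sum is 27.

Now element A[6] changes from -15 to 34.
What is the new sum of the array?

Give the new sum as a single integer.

Answer: 76

Derivation:
Old value at index 6: -15
New value at index 6: 34
Delta = 34 - -15 = 49
New sum = old_sum + delta = 27 + (49) = 76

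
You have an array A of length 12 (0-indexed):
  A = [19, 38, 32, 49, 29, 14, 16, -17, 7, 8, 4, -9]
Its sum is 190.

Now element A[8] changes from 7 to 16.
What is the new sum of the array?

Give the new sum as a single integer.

Answer: 199

Derivation:
Old value at index 8: 7
New value at index 8: 16
Delta = 16 - 7 = 9
New sum = old_sum + delta = 190 + (9) = 199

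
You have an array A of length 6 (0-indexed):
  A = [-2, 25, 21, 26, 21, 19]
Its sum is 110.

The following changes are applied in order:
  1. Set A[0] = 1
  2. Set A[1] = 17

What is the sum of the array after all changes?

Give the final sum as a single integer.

Initial sum: 110
Change 1: A[0] -2 -> 1, delta = 3, sum = 113
Change 2: A[1] 25 -> 17, delta = -8, sum = 105

Answer: 105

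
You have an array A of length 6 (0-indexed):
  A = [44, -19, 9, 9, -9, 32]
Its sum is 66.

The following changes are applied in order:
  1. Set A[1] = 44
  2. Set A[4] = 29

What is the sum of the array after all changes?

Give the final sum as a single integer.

Initial sum: 66
Change 1: A[1] -19 -> 44, delta = 63, sum = 129
Change 2: A[4] -9 -> 29, delta = 38, sum = 167

Answer: 167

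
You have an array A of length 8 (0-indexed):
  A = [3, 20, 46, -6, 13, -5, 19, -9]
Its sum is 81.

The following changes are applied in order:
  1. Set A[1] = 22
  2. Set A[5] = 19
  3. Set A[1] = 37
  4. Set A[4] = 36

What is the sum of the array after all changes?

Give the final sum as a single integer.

Answer: 145

Derivation:
Initial sum: 81
Change 1: A[1] 20 -> 22, delta = 2, sum = 83
Change 2: A[5] -5 -> 19, delta = 24, sum = 107
Change 3: A[1] 22 -> 37, delta = 15, sum = 122
Change 4: A[4] 13 -> 36, delta = 23, sum = 145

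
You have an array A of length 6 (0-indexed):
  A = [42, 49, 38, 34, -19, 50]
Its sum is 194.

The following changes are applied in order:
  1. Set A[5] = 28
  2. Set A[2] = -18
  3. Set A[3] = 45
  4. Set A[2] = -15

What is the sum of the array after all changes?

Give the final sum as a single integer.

Initial sum: 194
Change 1: A[5] 50 -> 28, delta = -22, sum = 172
Change 2: A[2] 38 -> -18, delta = -56, sum = 116
Change 3: A[3] 34 -> 45, delta = 11, sum = 127
Change 4: A[2] -18 -> -15, delta = 3, sum = 130

Answer: 130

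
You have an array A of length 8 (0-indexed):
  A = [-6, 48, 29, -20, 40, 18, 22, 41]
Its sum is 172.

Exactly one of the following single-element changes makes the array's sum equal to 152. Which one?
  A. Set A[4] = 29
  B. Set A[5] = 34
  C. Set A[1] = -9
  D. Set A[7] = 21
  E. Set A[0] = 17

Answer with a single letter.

Option A: A[4] 40->29, delta=-11, new_sum=172+(-11)=161
Option B: A[5] 18->34, delta=16, new_sum=172+(16)=188
Option C: A[1] 48->-9, delta=-57, new_sum=172+(-57)=115
Option D: A[7] 41->21, delta=-20, new_sum=172+(-20)=152 <-- matches target
Option E: A[0] -6->17, delta=23, new_sum=172+(23)=195

Answer: D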